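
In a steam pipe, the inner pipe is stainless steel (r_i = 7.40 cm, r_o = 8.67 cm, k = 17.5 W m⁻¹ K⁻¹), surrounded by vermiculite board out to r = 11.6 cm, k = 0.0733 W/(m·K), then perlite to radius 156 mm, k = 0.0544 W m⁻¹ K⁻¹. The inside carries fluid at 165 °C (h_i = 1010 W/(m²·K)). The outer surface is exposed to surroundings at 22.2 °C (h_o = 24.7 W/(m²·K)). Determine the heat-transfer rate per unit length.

Q' = 92.5 W/m

Series thermal resistances, inner to outer:
  R'_conv,in = 1/(2πr h) = 1/(2π·0.0740·1010) = 0.002129 m·K/W
  R'_stainless steel = ln(0.0867/0.0740)/(2πk) = 0.1584/(2π·17.5) = 0.001440 m·K/W
  R'_vermiculite board = ln(0.116/0.0867)/(2πk) = 0.2911/(2π·0.0733) = 0.6321 m·K/W
  R'_perlite = ln(0.156/0.116)/(2πk) = 0.2963/(2π·0.0544) = 0.8668 m·K/W
  R'_conv,out = 1/(2πr h) = 1/(2π·0.156·24.7) = 0.04130 m·K/W
ΣR = 0.002129 + 0.001440 + 0.6321 + 0.8668 + 0.04130 = 1.544 m·K/W
Q' = ΔT/ΣR = (165 °C − 22.2 °C)/1.544 = 92.5 W/m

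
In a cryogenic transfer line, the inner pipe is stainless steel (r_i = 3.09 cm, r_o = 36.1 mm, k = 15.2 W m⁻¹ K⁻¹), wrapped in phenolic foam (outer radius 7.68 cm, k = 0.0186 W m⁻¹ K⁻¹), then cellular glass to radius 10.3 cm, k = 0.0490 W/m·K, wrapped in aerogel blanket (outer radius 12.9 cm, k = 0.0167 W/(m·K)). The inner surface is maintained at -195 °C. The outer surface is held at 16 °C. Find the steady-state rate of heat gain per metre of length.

Series thermal resistances, inner to outer:
  R'_stainless steel = ln(0.0361/0.0309)/(2πk) = 0.1555/(2π·15.2) = 0.001629 m·K/W
  R'_phenolic foam = ln(0.0768/0.0361)/(2πk) = 0.7549/(2π·0.0186) = 6.460 m·K/W
  R'_cellular glass = ln(0.103/0.0768)/(2πk) = 0.2935/(2π·0.0490) = 0.9534 m·K/W
  R'_aerogel blanket = ln(0.129/0.103)/(2πk) = 0.2251/(2π·0.0167) = 2.145 m·K/W
ΣR = 0.001629 + 6.460 + 0.9534 + 2.145 = 9.560 m·K/W
Q' = ΔT/ΣR = (-195 °C − 16 °C)/9.560 = -22.1 W/m
(Negative Q' ⇒ heat flows inward; heat gain = 22.1 W/m.)

Q' = 22.1 W/m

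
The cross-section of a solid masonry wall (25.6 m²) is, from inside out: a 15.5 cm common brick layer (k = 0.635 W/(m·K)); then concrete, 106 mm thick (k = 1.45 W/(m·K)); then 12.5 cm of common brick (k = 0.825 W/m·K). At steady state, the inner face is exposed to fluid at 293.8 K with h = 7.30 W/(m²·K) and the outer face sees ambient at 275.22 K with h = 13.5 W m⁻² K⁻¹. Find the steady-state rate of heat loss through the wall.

Series thermal resistances, inner to outer:
  R_conv,in = 1/(hA) = 1/(7.30·25.6) = 0.005351 K/W
  R_common brick = L/(kA) = 0.155/(0.635·25.6) = 0.009535 K/W
  R_concrete = L/(kA) = 0.106/(1.45·25.6) = 0.002856 K/W
  R_common brick = L/(kA) = 0.125/(0.825·25.6) = 0.005919 K/W
  R_conv,out = 1/(hA) = 1/(13.5·25.6) = 0.002894 K/W
ΣR = 0.005351 + 0.009535 + 0.002856 + 0.005919 + 0.002894 = 0.02655 K/W
Q = ΔT/ΣR = (293.8 K − 275.22 K)/0.02655 = 700 W

Q = 700 W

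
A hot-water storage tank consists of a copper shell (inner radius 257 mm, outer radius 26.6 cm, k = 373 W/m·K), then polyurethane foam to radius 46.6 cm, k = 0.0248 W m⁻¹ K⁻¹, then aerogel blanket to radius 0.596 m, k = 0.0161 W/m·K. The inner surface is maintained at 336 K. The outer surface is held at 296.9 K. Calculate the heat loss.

Q = 5.22 W

Series thermal resistances, inner to outer:
  R_copper = (1/0.257 − 1/0.266)/(4πk) = 0.1317/(4π·373) = 2.809×10^-5 K/W
  R_polyurethane foam = (1/0.266 − 1/0.466)/(4πk) = 1.613/(4π·0.0248) = 5.177 K/W
  R_aerogel blanket = (1/0.466 − 1/0.596)/(4πk) = 0.4681/(4π·0.0161) = 2.314 K/W
ΣR = 2.809×10^-5 + 5.177 + 2.314 = 7.491 K/W
Q = ΔT/ΣR = (336 K − 296.9 K)/7.491 = 5.22 W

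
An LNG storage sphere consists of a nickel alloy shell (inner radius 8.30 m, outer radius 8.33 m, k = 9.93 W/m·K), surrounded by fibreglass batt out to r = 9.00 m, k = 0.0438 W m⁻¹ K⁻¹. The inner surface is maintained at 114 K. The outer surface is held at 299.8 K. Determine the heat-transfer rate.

Q = 11400 W

Resistance network (inner→outer):
  R_nickel alloy = (1/8.30 − 1/8.33)/(4πk) = 4.339×10^-4/(4π·9.93) = 3.477×10^-6 K/W
  R_fibreglass batt = (1/8.33 − 1/9.00)/(4πk) = 0.008937/(4π·0.0438) = 0.01624 K/W
ΣR = 3.477×10^-6 + 0.01624 = 0.01624 K/W
Q = ΔT/ΣR = (114 K − 299.8 K)/0.01624 = -11400 W
(Negative Q ⇒ heat flows inward; heat gain = 11400 W.)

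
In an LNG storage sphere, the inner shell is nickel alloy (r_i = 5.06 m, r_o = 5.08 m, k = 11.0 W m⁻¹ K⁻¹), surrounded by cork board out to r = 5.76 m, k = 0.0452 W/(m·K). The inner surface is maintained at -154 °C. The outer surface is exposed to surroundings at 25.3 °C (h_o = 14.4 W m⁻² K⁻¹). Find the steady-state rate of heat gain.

Q = 4.36 kW

Series thermal resistances, inner to outer:
  R_nickel alloy = (1/5.06 − 1/5.08)/(4πk) = 7.781×10^-4/(4π·11.0) = 5.629×10^-6 K/W
  R_cork board = (1/5.08 − 1/5.76)/(4πk) = 0.02324/(4π·0.0452) = 0.04091 K/W
  R_conv,out = 1/(4πr²h) = 1/(4π·5.76²·14.4) = 1.666×10^-4 K/W
ΣR = 5.629×10^-6 + 0.04091 + 1.666×10^-4 = 0.04108 K/W
Q = ΔT/ΣR = (-154 °C − 25.3 °C)/0.04108 = -4360 W
(Negative Q ⇒ heat flows inward; heat gain = 4360 W.)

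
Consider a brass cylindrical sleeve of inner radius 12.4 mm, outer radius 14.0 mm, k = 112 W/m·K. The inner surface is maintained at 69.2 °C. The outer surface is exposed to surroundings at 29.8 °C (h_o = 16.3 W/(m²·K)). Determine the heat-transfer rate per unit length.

Treat each layer as a resistance in series:
  R'_brass = ln(0.0140/0.0124)/(2πk) = 0.1214/(2π·112) = 1.725×10^-4 m·K/W
  R'_conv,out = 1/(2πr h) = 1/(2π·0.0140·16.3) = 0.6974 m·K/W
ΣR = 1.725×10^-4 + 0.6974 = 0.6976 m·K/W
Q' = ΔT/ΣR = (69.2 °C − 29.8 °C)/0.6976 = 56.5 W/m

Q' = 56.5 W/m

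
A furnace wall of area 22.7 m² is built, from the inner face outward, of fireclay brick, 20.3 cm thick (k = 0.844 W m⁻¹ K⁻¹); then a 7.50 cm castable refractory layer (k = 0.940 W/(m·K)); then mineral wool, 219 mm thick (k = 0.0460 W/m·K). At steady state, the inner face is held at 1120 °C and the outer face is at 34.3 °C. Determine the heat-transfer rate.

Q = 4.85 kW

Treat each layer as a resistance in series:
  R_fireclay brick = L/(kA) = 0.203/(0.844·22.7) = 0.01060 K/W
  R_castable refractory = L/(kA) = 0.0750/(0.940·22.7) = 0.003515 K/W
  R_mineral wool = L/(kA) = 0.219/(0.0460·22.7) = 0.2097 K/W
ΣR = 0.01060 + 0.003515 + 0.2097 = 0.2238 K/W
Q = ΔT/ΣR = (1120 °C − 34.3 °C)/0.2238 = 4850 W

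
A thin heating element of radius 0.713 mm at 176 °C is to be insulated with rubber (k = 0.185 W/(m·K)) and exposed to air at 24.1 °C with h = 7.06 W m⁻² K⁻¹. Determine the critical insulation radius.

For a cylinder, r_cr = k_ins/h = 0.185/7.06 = 0.0262 m = 2.62 cm

r_cr = 2.62 cm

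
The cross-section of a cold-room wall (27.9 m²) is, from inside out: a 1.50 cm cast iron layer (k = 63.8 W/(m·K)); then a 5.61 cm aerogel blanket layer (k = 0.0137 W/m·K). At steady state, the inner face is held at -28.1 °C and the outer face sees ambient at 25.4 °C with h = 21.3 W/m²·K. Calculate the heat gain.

Resistance network (inner→outer):
  R_cast iron = L/(kA) = 0.0150/(63.8·27.9) = 8.427×10^-6 K/W
  R_aerogel blanket = L/(kA) = 0.0561/(0.0137·27.9) = 0.1468 K/W
  R_conv,out = 1/(hA) = 1/(21.3·27.9) = 0.001683 K/W
ΣR = 8.427×10^-6 + 0.1468 + 0.001683 = 0.1485 K/W
Q = ΔT/ΣR = (-28.1 °C − 25.4 °C)/0.1485 = -360 W
(Negative Q ⇒ heat flows inward; heat gain = 360 W.)

Q = 360 W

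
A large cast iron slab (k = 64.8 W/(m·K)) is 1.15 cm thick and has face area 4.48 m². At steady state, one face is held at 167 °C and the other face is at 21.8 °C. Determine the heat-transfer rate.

Q = 3670 kW

Q = kA·ΔT/L = 64.8 × 4.48 × |167 °C − 21.8 °C| / 0.0115 = 3.67×10^6 W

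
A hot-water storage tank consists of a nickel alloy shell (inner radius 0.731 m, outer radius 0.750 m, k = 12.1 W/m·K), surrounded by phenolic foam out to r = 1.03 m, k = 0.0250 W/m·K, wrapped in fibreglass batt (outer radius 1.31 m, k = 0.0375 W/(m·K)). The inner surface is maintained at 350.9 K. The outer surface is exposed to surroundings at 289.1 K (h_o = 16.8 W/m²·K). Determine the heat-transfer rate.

Resistance network (inner→outer):
  R_nickel alloy = (1/0.731 − 1/0.750)/(4πk) = 0.03466/(4π·12.1) = 2.279×10^-4 K/W
  R_phenolic foam = (1/0.750 − 1/1.03)/(4πk) = 0.3625/(4π·0.0250) = 1.154 K/W
  R_fibreglass batt = (1/1.03 − 1/1.31)/(4πk) = 0.2075/(4π·0.0375) = 0.4404 K/W
  R_conv,out = 1/(4πr²h) = 1/(4π·1.31²·16.8) = 0.002760 K/W
ΣR = 2.279×10^-4 + 1.154 + 0.4404 + 0.002760 = 1.597 K/W
Q = ΔT/ΣR = (350.9 K − 289.1 K)/1.597 = 38.7 W

Q = 38.7 W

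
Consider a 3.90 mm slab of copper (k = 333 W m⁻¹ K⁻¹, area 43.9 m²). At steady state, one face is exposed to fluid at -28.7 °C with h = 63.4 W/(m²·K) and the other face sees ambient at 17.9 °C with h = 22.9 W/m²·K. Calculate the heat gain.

Q = 34400 W

Series thermal resistances, inner to outer:
  R_conv,in = 1/(hA) = 1/(63.4·43.9) = 3.593×10^-4 K/W
  R_copper = L/(kA) = 0.00390/(333·43.9) = 2.668×10^-7 K/W
  R_conv,out = 1/(hA) = 1/(22.9·43.9) = 9.947×10^-4 K/W
ΣR = 3.593×10^-4 + 2.668×10^-7 + 9.947×10^-4 = 0.001354 K/W
Q = ΔT/ΣR = (-28.7 °C − 17.9 °C)/0.001354 = -34400 W
(Negative Q ⇒ heat flows inward; heat gain = 34400 W.)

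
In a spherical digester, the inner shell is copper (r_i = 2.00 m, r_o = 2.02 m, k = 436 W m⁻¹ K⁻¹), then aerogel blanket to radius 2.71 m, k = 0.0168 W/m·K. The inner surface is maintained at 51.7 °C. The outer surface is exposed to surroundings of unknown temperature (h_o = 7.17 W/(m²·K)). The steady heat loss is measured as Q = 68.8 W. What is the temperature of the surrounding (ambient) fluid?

T_out = 10.5 °C

Sum the resistances:
  R_copper = (1/2.00 − 1/2.02)/(4πk) = 0.004950/(4π·436) = 9.036×10^-7 K/W
  R_aerogel blanket = (1/2.02 − 1/2.71)/(4πk) = 0.1260/(4π·0.0168) = 0.5970 K/W
  R_conv,out = 1/(4πr²h) = 1/(4π·2.71²·7.17) = 0.001511 K/W
ΣR = 0.5986 K/W
ΔT = Q·ΣR = 68.8 × 0.5986 = 41.18 K
Heat flows outward, so T_out = T_in − ΔT = 51.7 − 41.18 = 10.5 °C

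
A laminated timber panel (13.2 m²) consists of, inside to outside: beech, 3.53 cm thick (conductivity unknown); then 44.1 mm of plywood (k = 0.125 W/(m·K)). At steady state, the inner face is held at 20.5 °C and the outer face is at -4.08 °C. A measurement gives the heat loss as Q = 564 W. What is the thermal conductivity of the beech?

ΣR = ΔT/Q = |20.5 − -4.08|/564 = 0.04358 K/W
Known resistances:
  R_plywood = L/(kA) = 0.0441/(0.125·13.2) = 0.02673 K/W
R_beech = ΣR − ΣR_known = 0.04358 − 0.02673 = 0.01685 K/W
L/(kA) = 0.01685 ⇒ k = 0.0353/(0.01685·13.2) = 0.159 W/m·K

k = 0.159 W/m·K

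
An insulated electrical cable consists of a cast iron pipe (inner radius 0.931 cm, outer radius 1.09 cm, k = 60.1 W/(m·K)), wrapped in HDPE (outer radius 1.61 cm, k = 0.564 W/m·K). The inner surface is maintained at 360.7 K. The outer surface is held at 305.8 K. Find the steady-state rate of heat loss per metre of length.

Q' = 497 W/m

Treat each layer as a resistance in series:
  R'_cast iron = ln(0.0109/0.00931)/(2πk) = 0.1577/(2π·60.1) = 4.175×10^-4 m·K/W
  R'_HDPE = ln(0.0161/0.0109)/(2πk) = 0.3901/(2π·0.564) = 0.1101 m·K/W
ΣR = 4.175×10^-4 + 0.1101 = 0.1105 m·K/W
Q' = ΔT/ΣR = (360.7 K − 305.8 K)/0.1105 = 497 W/m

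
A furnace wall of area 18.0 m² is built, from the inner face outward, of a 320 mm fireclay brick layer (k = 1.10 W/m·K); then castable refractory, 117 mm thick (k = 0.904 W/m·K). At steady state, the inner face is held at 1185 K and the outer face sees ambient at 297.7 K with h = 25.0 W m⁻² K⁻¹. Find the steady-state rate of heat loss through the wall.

Resistance network (inner→outer):
  R_fireclay brick = L/(kA) = 0.320/(1.10·18.0) = 0.01616 K/W
  R_castable refractory = L/(kA) = 0.117/(0.904·18.0) = 0.007190 K/W
  R_conv,out = 1/(hA) = 1/(25.0·18.0) = 0.002222 K/W
ΣR = 0.01616 + 0.007190 + 0.002222 = 0.02557 K/W
Q = ΔT/ΣR = (1185 K − 297.7 K)/0.02557 = 34700 W

Q = 34.7 kW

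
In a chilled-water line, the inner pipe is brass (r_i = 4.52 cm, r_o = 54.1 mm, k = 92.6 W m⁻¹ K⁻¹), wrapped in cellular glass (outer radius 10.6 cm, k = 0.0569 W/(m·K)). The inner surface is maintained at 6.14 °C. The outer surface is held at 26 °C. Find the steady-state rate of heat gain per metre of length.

Treat each layer as a resistance in series:
  R'_brass = ln(0.0541/0.0452)/(2πk) = 0.1797/(2π·92.6) = 3.089×10^-4 m·K/W
  R'_cellular glass = ln(0.106/0.0541)/(2πk) = 0.6726/(2π·0.0569) = 1.881 m·K/W
ΣR = 3.089×10^-4 + 1.881 = 1.881 m·K/W
Q' = ΔT/ΣR = (6.14 °C − 26 °C)/1.881 = -10.6 W/m
(Negative Q' ⇒ heat flows inward; heat gain = 10.6 W/m.)

Q' = 10.6 W/m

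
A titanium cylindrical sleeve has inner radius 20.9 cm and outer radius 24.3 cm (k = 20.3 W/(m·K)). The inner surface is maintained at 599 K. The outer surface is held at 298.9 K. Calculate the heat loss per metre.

Q' = 2πk·ΔT/ln(r₂/r₁) = 2π × 20.3 × 300.1 / ln(0.243/0.209) = 2.54×10^5 W/m

Q' = 254 kW/m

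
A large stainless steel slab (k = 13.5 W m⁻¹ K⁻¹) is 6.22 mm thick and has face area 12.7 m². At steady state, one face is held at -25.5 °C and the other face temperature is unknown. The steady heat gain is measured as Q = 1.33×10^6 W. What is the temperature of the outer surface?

T_out = 22.8 °C

Sum the resistances:
  R_stainless steel = L/(kA) = 0.00622/(13.5·12.7) = 3.628×10^-5 K/W
ΣR = 3.628×10^-5 K/W
ΔT = Q·ΣR = 1.33×10^6 × 3.628×10^-5 = 48.25 K
Heat flows inward, so T_out = T_in + ΔT = -25.5 + 48.25 = 22.8 °C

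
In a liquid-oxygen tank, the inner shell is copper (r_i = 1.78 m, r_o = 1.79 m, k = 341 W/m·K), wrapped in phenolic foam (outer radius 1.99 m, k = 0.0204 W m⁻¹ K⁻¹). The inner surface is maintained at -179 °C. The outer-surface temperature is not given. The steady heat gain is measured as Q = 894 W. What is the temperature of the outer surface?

T_out = 16.8 °C

Sum the resistances:
  R_copper = (1/1.78 − 1/1.79)/(4πk) = 0.003139/(4π·341) = 7.324×10^-7 K/W
  R_phenolic foam = (1/1.79 − 1/1.99)/(4πk) = 0.05615/(4π·0.0204) = 0.2190 K/W
ΣR = 0.2190 K/W
ΔT = Q·ΣR = 894 × 0.2190 = 195.8 K
Heat flows inward, so T_out = T_in + ΔT = -179 + 195.8 = 16.8 °C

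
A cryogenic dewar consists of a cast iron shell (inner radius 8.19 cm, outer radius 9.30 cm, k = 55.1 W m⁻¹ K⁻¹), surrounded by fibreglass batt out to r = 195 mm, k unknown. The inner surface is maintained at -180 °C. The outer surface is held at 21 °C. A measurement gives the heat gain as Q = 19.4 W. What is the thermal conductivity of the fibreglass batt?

ΣR = ΔT/Q = |-180 − 21|/19.4 = 10.36 K/W
Known resistances:
  R_cast iron = (1/0.0819 − 1/0.0930)/(4πk) = 1.457/(4π·55.1) = 0.002105 K/W
R_fibreglass batt = ΣR − ΣR_known = 10.36 − 0.002105 = 10.36 K/W
(1/r₁−1/r₂)/(4πk) = 10.36 ⇒ k = 5.624/(4π·10.36) = 0.0432 W/m·K

k = 0.0432 W/m·K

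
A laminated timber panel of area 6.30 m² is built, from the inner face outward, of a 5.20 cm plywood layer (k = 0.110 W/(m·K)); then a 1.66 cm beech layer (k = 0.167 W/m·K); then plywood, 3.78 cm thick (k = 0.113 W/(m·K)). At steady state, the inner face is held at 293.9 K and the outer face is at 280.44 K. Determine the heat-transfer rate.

Q = 93.5 W

Resistance network (inner→outer):
  R_plywood = L/(kA) = 0.0520/(0.110·6.30) = 0.07504 K/W
  R_beech = L/(kA) = 0.0166/(0.167·6.30) = 0.01578 K/W
  R_plywood = L/(kA) = 0.0378/(0.113·6.30) = 0.05310 K/W
ΣR = 0.07504 + 0.01578 + 0.05310 = 0.1439 K/W
Q = ΔT/ΣR = (293.9 K − 280.44 K)/0.1439 = 93.5 W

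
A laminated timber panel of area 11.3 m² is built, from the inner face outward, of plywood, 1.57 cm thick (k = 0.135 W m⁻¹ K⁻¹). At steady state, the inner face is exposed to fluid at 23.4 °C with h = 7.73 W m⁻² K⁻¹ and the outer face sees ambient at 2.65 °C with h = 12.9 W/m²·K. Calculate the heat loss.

Q = 726 W

Treat each layer as a resistance in series:
  R_conv,in = 1/(hA) = 1/(7.73·11.3) = 0.01145 K/W
  R_plywood = L/(kA) = 0.0157/(0.135·11.3) = 0.01029 K/W
  R_conv,out = 1/(hA) = 1/(12.9·11.3) = 0.006860 K/W
ΣR = 0.01145 + 0.01029 + 0.006860 = 0.02860 K/W
Q = ΔT/ΣR = (23.4 °C − 2.65 °C)/0.02860 = 726 W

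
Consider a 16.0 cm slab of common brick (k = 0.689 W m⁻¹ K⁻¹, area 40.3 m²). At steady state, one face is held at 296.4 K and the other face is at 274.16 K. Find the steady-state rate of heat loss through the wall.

Q = 3860 W

Q = kA·ΔT/L = 0.689 × 40.3 × |296.4 K − 274.16 K| / 0.160 = 3860 W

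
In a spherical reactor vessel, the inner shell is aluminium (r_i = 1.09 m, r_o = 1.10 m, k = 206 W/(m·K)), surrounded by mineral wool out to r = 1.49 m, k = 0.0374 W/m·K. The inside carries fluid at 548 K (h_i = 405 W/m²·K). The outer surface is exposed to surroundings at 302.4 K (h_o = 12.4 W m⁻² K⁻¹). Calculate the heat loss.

Q = 482 W

Treat each layer as a resistance in series:
  R_conv,in = 1/(4πr²h) = 1/(4π·1.09²·405) = 1.654×10^-4 K/W
  R_aluminium = (1/1.09 − 1/1.10)/(4πk) = 0.008340/(4π·206) = 3.222×10^-6 K/W
  R_mineral wool = (1/1.10 − 1/1.49)/(4πk) = 0.2379/(4π·0.0374) = 0.5063 K/W
  R_conv,out = 1/(4πr²h) = 1/(4π·1.49²·12.4) = 0.002891 K/W
ΣR = 1.654×10^-4 + 3.222×10^-6 + 0.5063 + 0.002891 = 0.5094 K/W
Q = ΔT/ΣR = (548 K − 302.4 K)/0.5094 = 482 W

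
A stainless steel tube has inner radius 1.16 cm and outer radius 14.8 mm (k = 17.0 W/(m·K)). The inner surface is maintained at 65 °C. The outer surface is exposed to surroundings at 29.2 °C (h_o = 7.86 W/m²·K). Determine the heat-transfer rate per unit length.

Treat each layer as a resistance in series:
  R'_stainless steel = ln(0.0148/0.0116)/(2πk) = 0.2436/(2π·17.0) = 0.002281 m·K/W
  R'_conv,out = 1/(2πr h) = 1/(2π·0.0148·7.86) = 1.368 m·K/W
ΣR = 0.002281 + 1.368 = 1.370 m·K/W
Q' = ΔT/ΣR = (65 °C − 29.2 °C)/1.370 = 26.1 W/m

Q' = 26.1 W/m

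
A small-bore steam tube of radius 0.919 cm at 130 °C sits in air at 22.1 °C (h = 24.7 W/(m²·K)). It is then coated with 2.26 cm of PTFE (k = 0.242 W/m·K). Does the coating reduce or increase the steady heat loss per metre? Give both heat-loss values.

reduces: 154 → 106 W/m

Critical radius for a cylinder: r_cr = k/h = 0.00980 m = 0.980 cm.
Outer radius after coating: r₂ = 0.00919 + 0.0226 = 0.03179 m.
r₁ < r_cr < r₂: heat loss rises to a maximum at r_cr then falls. Whether the coating helps depends on whether Q(r₂) has dropped back below Q(r₁).
Bare: R = 1/(2πr₁h) = 0.7011 m·K/W; Q = 107.9/0.7011 = 154 W/m.
Coated: R = R_cond + R_conv = 1.019 m·K/W; Q = 107.9/1.019 = 106 W/m.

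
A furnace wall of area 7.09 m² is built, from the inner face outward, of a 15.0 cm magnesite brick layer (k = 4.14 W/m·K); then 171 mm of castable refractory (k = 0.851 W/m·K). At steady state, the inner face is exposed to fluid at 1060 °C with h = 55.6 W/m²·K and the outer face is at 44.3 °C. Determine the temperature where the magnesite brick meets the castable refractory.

Treat each layer as a resistance in series:
  R_conv,in = 1/(hA) = 1/(55.6·7.09) = 0.002537 K/W
  R_magnesite brick = L/(kA) = 0.150/(4.14·7.09) = 0.005110 K/W
  R_castable refractory = L/(kA) = 0.171/(0.851·7.09) = 0.02834 K/W
ΣR = 0.002537 + 0.005110 + 0.02834 = 0.03599 K/W
Q = ΔT/ΣR = (1060 °C − 44.3 °C)/0.03599 = 28220 W
From the inner boundary to the magnesite brick/castable refractory interface, ΣR_partial = 0.007647 K/W.
T_interface = T_in − Q·ΣR_partial = 1060 °C − (28220)(0.007647) = 844 °C

T = 844 °C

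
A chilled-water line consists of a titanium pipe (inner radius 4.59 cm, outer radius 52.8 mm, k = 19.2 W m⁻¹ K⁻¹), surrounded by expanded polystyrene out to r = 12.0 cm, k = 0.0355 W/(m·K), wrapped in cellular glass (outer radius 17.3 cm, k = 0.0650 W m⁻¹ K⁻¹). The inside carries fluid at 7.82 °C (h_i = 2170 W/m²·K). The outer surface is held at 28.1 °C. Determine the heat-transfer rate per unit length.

Series thermal resistances, inner to outer:
  R'_conv,in = 1/(2πr h) = 1/(2π·0.0459·2170) = 0.001598 m·K/W
  R'_titanium = ln(0.0528/0.0459)/(2πk) = 0.1400/(2π·19.2) = 0.001161 m·K/W
  R'_expanded polystyrene = ln(0.120/0.0528)/(2πk) = 0.8210/(2π·0.0355) = 3.681 m·K/W
  R'_cellular glass = ln(0.173/0.120)/(2πk) = 0.3658/(2π·0.0650) = 0.8957 m·K/W
ΣR = 0.001598 + 0.001161 + 3.681 + 0.8957 = 4.579 m·K/W
Q' = ΔT/ΣR = (7.82 °C − 28.1 °C)/4.579 = -4.43 W/m
(Negative Q' ⇒ heat flows inward; heat gain = 4.43 W/m.)

Q' = 4.43 W/m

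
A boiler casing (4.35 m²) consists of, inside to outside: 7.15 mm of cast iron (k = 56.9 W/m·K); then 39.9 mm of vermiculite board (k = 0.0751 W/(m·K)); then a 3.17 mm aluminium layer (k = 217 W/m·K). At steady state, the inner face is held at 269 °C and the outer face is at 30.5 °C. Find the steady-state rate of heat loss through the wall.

Series thermal resistances, inner to outer:
  R_cast iron = L/(kA) = 0.00715/(56.9·4.35) = 2.889×10^-5 K/W
  R_vermiculite board = L/(kA) = 0.0399/(0.0751·4.35) = 0.1221 K/W
  R_aluminium = L/(kA) = 0.00317/(217·4.35) = 3.358×10^-6 K/W
ΣR = 2.889×10^-5 + 0.1221 + 3.358×10^-6 = 0.1221 K/W
Q = ΔT/ΣR = (269 °C − 30.5 °C)/0.1221 = 1950 W

Q = 1950 W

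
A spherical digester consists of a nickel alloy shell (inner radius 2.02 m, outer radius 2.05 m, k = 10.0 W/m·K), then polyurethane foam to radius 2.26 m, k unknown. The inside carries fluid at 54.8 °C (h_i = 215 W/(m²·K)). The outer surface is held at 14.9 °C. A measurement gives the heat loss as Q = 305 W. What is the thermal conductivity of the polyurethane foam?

k = 0.0276 W/m·K

ΣR = ΔT/Q = |54.8 − 14.9|/305 = 0.1308 K/W
Known resistances:
  R_conv,in = 1/(4πr²h) = 1/(4π·2.02²·215) = 9.071×10^-5 K/W
  R_nickel alloy = (1/2.02 − 1/2.05)/(4πk) = 0.007245/(4π·10.0) = 5.765×10^-5 K/W
R_polyurethane foam = ΣR − ΣR_known = 0.1308 − 1.484×10^-4 = 0.1307 K/W
(1/r₁−1/r₂)/(4πk) = 0.1307 ⇒ k = 0.04533/(4π·0.1307) = 0.0276 W/m·K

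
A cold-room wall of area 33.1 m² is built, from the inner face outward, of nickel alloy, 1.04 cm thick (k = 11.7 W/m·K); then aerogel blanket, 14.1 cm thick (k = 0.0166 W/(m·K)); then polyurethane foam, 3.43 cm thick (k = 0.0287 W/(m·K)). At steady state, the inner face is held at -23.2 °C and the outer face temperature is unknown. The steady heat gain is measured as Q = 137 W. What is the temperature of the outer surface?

T_out = 16.9 °C

Series resistances:
  R_nickel alloy = L/(kA) = 0.0104/(11.7·33.1) = 2.685×10^-5 K/W
  R_aerogel blanket = L/(kA) = 0.141/(0.0166·33.1) = 0.2566 K/W
  R_polyurethane foam = L/(kA) = 0.0343/(0.0287·33.1) = 0.03611 K/W
ΣR = 0.2927 K/W
ΔT = Q·ΣR = 137 × 0.2927 = 40.10 K
Heat flows inward, so T_out = T_in + ΔT = -23.2 + 40.10 = 16.9 °C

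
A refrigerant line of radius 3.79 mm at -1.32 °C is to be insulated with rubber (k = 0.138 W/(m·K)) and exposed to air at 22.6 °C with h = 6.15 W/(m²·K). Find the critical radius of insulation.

For a cylinder, r_cr = k_ins/h = 0.138/6.15 = 0.0224 m = 2.24 cm

r_cr = 2.24 cm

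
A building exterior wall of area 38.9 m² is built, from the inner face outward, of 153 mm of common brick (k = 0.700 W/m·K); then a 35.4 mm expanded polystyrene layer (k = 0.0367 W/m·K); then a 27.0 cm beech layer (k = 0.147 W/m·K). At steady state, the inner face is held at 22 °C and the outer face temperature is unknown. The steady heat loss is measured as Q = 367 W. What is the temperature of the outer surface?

T_out = -6.49 °C

Series resistances:
  R_common brick = L/(kA) = 0.153/(0.700·38.9) = 0.005619 K/W
  R_expanded polystyrene = L/(kA) = 0.0354/(0.0367·38.9) = 0.02480 K/W
  R_beech = L/(kA) = 0.270/(0.147·38.9) = 0.04722 K/W
ΣR = 0.07763 K/W
ΔT = Q·ΣR = 367 × 0.07763 = 28.49 K
Heat flows outward, so T_out = T_in − ΔT = 22 − 28.49 = -6.49 °C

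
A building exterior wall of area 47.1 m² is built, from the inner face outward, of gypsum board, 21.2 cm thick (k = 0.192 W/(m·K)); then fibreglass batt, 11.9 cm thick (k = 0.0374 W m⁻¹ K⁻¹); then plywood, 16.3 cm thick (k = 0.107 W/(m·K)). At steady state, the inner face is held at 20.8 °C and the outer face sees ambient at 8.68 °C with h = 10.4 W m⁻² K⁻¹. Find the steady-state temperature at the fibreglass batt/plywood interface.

Series thermal resistances, inner to outer:
  R_gypsum board = L/(kA) = 0.212/(0.192·47.1) = 0.02344 K/W
  R_fibreglass batt = L/(kA) = 0.119/(0.0374·47.1) = 0.06755 K/W
  R_plywood = L/(kA) = 0.163/(0.107·47.1) = 0.03234 K/W
  R_conv,out = 1/(hA) = 1/(10.4·47.1) = 0.002041 K/W
ΣR = 0.02344 + 0.06755 + 0.03234 + 0.002041 = 0.1254 K/W
Q = ΔT/ΣR = (20.8 °C − 8.68 °C)/0.1254 = 96.65 W
From the inner boundary to the fibreglass batt/plywood interface, ΣR_partial = 0.09099 K/W.
T_interface = T_in − Q·ΣR_partial = 20.8 °C − (96.65)(0.09099) = 12.0 °C

T = 12.0 °C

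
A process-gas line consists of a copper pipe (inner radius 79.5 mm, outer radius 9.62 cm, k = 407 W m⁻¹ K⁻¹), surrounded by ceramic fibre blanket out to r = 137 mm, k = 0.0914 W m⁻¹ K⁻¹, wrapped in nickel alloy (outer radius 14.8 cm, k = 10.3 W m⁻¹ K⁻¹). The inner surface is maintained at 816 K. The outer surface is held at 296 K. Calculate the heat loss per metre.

Resistance network (inner→outer):
  R'_copper = ln(0.0962/0.0795)/(2πk) = 0.1907/(2π·407) = 7.456×10^-5 m·K/W
  R'_ceramic fibre blanket = ln(0.137/0.0962)/(2πk) = 0.3536/(2π·0.0914) = 0.6156 m·K/W
  R'_nickel alloy = ln(0.148/0.137)/(2πk) = 0.07723/(2π·10.3) = 0.001193 m·K/W
ΣR = 7.456×10^-5 + 0.6156 + 0.001193 = 0.6169 m·K/W
Q' = ΔT/ΣR = (816 K − 296 K)/0.6169 = 843 W/m

Q' = 843 W/m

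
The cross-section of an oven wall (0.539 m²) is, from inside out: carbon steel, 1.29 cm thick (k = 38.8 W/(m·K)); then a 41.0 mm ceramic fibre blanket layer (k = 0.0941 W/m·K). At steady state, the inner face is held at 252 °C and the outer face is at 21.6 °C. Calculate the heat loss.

Q = 285 W

Series thermal resistances, inner to outer:
  R_carbon steel = L/(kA) = 0.0129/(38.8·0.539) = 6.168×10^-4 K/W
  R_ceramic fibre blanket = L/(kA) = 0.0410/(0.0941·0.539) = 0.8084 K/W
ΣR = 6.168×10^-4 + 0.8084 = 0.8090 K/W
Q = ΔT/ΣR = (252 °C − 21.6 °C)/0.8090 = 285 W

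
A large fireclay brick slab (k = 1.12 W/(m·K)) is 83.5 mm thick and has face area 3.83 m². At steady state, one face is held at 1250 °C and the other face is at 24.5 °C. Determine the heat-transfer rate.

Q = kA·ΔT/L = 1.12 × 3.83 × |1250 °C − 24.5 °C| / 0.0835 = 63000 W

Q = 63000 W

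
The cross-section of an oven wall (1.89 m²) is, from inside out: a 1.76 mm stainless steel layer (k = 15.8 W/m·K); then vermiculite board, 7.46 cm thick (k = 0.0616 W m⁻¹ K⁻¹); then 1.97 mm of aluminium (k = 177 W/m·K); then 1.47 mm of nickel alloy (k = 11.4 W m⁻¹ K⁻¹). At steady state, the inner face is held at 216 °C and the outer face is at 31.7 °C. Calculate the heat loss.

Series thermal resistances, inner to outer:
  R_stainless steel = L/(kA) = 0.00176/(15.8·1.89) = 5.894×10^-5 K/W
  R_vermiculite board = L/(kA) = 0.0746/(0.0616·1.89) = 0.6408 K/W
  R_aluminium = L/(kA) = 0.00197/(177·1.89) = 5.889×10^-6 K/W
  R_nickel alloy = L/(kA) = 0.00147/(11.4·1.89) = 6.823×10^-5 K/W
ΣR = 5.894×10^-5 + 0.6408 + 5.889×10^-6 + 6.823×10^-5 = 0.6409 K/W
Q = ΔT/ΣR = (216 °C − 31.7 °C)/0.6409 = 288 W

Q = 288 W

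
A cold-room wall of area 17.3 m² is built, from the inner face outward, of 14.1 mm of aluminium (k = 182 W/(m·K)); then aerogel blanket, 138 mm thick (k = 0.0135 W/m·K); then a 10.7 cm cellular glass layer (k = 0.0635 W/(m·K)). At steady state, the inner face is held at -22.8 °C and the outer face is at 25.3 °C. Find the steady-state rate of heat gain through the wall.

Q = 69.9 W

Treat each layer as a resistance in series:
  R_aluminium = L/(kA) = 0.0141/(182·17.3) = 4.478×10^-6 K/W
  R_aerogel blanket = L/(kA) = 0.138/(0.0135·17.3) = 0.5909 K/W
  R_cellular glass = L/(kA) = 0.107/(0.0635·17.3) = 0.09740 K/W
ΣR = 4.478×10^-6 + 0.5909 + 0.09740 = 0.6883 K/W
Q = ΔT/ΣR = (-22.8 °C − 25.3 °C)/0.6883 = -69.9 W
(Negative Q ⇒ heat flows inward; heat gain = 69.9 W.)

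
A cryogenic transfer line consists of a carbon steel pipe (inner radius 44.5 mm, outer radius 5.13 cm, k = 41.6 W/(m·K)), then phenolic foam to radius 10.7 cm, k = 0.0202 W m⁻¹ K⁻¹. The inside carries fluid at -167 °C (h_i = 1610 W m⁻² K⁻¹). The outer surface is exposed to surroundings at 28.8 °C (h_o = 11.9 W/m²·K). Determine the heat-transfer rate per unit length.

Q' = 33.1 W/m

Series thermal resistances, inner to outer:
  R'_conv,in = 1/(2πr h) = 1/(2π·0.0445·1610) = 0.002221 m·K/W
  R'_carbon steel = ln(0.0513/0.0445)/(2πk) = 0.1422/(2π·41.6) = 5.440×10^-4 m·K/W
  R'_phenolic foam = ln(0.107/0.0513)/(2πk) = 0.7351/(2π·0.0202) = 5.792 m·K/W
  R'_conv,out = 1/(2πr h) = 1/(2π·0.107·11.9) = 0.1250 m·K/W
ΣR = 0.002221 + 5.440×10^-4 + 5.792 + 0.1250 = 5.920 m·K/W
Q' = ΔT/ΣR = (-167 °C − 28.8 °C)/5.920 = -33.1 W/m
(Negative Q' ⇒ heat flows inward; heat gain = 33.1 W/m.)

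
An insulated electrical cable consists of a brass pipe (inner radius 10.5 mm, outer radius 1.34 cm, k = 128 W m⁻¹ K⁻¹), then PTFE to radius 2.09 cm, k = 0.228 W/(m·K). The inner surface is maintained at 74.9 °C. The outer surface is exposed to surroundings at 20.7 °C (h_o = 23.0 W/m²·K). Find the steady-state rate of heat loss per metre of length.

Resistance network (inner→outer):
  R'_brass = ln(0.0134/0.0105)/(2πk) = 0.2439/(2π·128) = 3.032×10^-4 m·K/W
  R'_PTFE = ln(0.0209/0.0134)/(2πk) = 0.4445/(2π·0.228) = 0.3103 m·K/W
  R'_conv,out = 1/(2πr h) = 1/(2π·0.0209·23.0) = 0.3311 m·K/W
ΣR = 3.032×10^-4 + 0.3103 + 0.3311 = 0.6417 m·K/W
Q' = ΔT/ΣR = (74.9 °C − 20.7 °C)/0.6417 = 84.5 W/m

Q' = 84.5 W/m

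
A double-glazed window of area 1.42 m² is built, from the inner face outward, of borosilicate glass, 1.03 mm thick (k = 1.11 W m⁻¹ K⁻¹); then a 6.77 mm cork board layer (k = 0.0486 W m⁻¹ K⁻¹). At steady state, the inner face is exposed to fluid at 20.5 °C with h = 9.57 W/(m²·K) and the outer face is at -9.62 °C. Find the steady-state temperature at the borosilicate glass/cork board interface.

T = 7.52 °C

Series thermal resistances, inner to outer:
  R_conv,in = 1/(hA) = 1/(9.57·1.42) = 0.07359 K/W
  R_borosilicate glass = L/(kA) = 0.00103/(1.11·1.42) = 6.535×10^-4 K/W
  R_cork board = L/(kA) = 0.00677/(0.0486·1.42) = 0.09810 K/W
ΣR = 0.07359 + 6.535×10^-4 + 0.09810 = 0.1723 K/W
Q = ΔT/ΣR = (20.5 °C − -9.62 °C)/0.1723 = 174.8 W
From the inner boundary to the borosilicate glass/cork board interface, ΣR_partial = 0.07424 K/W.
T_interface = T_in − Q·ΣR_partial = 20.5 °C − (174.8)(0.07424) = 7.52 °C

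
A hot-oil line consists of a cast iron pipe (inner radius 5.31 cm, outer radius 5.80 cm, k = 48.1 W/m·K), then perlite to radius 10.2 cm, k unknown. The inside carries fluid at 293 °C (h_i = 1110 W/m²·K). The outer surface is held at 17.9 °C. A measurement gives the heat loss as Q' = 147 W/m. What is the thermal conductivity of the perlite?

k = 0.0481 W/m·K

ΣR = ΔT/Q' = |293 − 17.9|/147 = 1.871 m·K/W
Known resistances:
  R'_conv,in = 1/(2πr h) = 1/(2π·0.0531·1110) = 0.002700 m·K/W
  R'_cast iron = ln(0.0580/0.0531)/(2πk) = 0.08827/(2π·48.1) = 2.921×10^-4 m·K/W
R_perlite = ΣR − ΣR_known = 1.871 − 0.002992 = 1.868 m·K/W
ln(r₂/r₁)/(2πk) = 1.868 ⇒ k = 0.5645/(2π·1.868) = 0.0481 W/m·K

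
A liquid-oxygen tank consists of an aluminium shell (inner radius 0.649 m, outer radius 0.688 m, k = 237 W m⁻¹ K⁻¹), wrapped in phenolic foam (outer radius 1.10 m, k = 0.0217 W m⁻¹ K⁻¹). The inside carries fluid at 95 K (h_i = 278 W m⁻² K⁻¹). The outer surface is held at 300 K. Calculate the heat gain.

Q = 103 W

Resistance network (inner→outer):
  R_conv,in = 1/(4πr²h) = 1/(4π·0.649²·278) = 6.796×10^-4 K/W
  R_aluminium = (1/0.649 − 1/0.688)/(4πk) = 0.08734/(4π·237) = 2.933×10^-5 K/W
  R_phenolic foam = (1/0.688 − 1/1.10)/(4πk) = 0.5444/(4π·0.0217) = 1.996 K/W
ΣR = 6.796×10^-4 + 2.933×10^-5 + 1.996 = 1.997 K/W
Q = ΔT/ΣR = (95 K − 300 K)/1.997 = -103 W
(Negative Q ⇒ heat flows inward; heat gain = 103 W.)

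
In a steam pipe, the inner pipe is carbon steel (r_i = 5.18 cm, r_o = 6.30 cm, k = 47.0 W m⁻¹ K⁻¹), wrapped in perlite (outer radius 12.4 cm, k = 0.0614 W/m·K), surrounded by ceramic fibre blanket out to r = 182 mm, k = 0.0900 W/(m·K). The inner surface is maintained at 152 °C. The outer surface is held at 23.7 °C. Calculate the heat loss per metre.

Series thermal resistances, inner to outer:
  R'_carbon steel = ln(0.0630/0.0518)/(2πk) = 0.1957/(2π·47.0) = 6.628×10^-4 m·K/W
  R'_perlite = ln(0.124/0.0630)/(2πk) = 0.6771/(2π·0.0614) = 1.755 m·K/W
  R'_ceramic fibre blanket = ln(0.182/0.124)/(2πk) = 0.3837/(2π·0.0900) = 0.6786 m·K/W
ΣR = 6.628×10^-4 + 1.755 + 0.6786 = 2.434 m·K/W
Q' = ΔT/ΣR = (152 °C − 23.7 °C)/2.434 = 52.7 W/m

Q' = 52.7 W/m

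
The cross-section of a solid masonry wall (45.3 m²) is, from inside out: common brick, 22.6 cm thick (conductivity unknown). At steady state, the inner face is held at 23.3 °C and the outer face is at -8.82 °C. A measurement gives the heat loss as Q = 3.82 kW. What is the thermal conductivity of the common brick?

ΣR = ΔT/Q = |23.3 − -8.82|/3820 = 0.008408 K/W
L/(kA) = 0.008408 ⇒ k = 0.226/(0.008408·45.3) = 0.593 W/m·K

k = 0.593 W/m·K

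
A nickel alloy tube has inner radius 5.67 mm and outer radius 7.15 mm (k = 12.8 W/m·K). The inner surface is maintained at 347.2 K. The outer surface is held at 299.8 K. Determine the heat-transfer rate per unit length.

Q' = 2πk·ΔT/ln(r₂/r₁) = 2π × 12.8 × 47.4 / ln(0.00715/0.00567) = 16400 W/m

Q' = 16.4 kW/m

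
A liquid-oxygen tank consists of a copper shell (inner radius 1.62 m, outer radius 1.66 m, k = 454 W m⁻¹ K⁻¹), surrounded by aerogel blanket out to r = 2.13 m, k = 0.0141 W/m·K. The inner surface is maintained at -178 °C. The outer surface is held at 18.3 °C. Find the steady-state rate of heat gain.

Q = 262 W

Treat each layer as a resistance in series:
  R_copper = (1/1.62 − 1/1.66)/(4πk) = 0.01487/(4π·454) = 2.607×10^-6 K/W
  R_aerogel blanket = (1/1.66 − 1/2.13)/(4πk) = 0.1329/(4π·0.0141) = 0.7502 K/W
ΣR = 2.607×10^-6 + 0.7502 = 0.7502 K/W
Q = ΔT/ΣR = (-178 °C − 18.3 °C)/0.7502 = -262 W
(Negative Q ⇒ heat flows inward; heat gain = 262 W.)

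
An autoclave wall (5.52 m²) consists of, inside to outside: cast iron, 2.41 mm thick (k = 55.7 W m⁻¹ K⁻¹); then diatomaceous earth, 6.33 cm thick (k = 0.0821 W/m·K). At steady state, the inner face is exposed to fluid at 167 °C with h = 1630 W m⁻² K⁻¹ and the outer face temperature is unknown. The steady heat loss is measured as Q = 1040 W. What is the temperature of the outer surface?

Sum the resistances:
  R_conv,in = 1/(hA) = 1/(1630·5.52) = 1.111×10^-4 K/W
  R_cast iron = L/(kA) = 0.00241/(55.7·5.52) = 7.838×10^-6 K/W
  R_diatomaceous earth = L/(kA) = 0.0633/(0.0821·5.52) = 0.1397 K/W
ΣR = 0.1398 K/W
ΔT = Q·ΣR = 1040 × 0.1398 = 145.4 K
Heat flows outward, so T_out = T_in − ΔT = 167 − 145.4 = 21.6 °C

T_out = 21.6 °C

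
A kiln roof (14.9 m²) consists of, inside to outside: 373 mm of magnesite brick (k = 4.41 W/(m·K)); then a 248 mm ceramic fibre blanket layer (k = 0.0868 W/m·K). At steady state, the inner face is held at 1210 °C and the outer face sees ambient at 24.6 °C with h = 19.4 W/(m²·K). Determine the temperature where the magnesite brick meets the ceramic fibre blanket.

Treat each layer as a resistance in series:
  R_magnesite brick = L/(kA) = 0.373/(4.41·14.9) = 0.005677 K/W
  R_ceramic fibre blanket = L/(kA) = 0.248/(0.0868·14.9) = 0.1918 K/W
  R_conv,out = 1/(hA) = 1/(19.4·14.9) = 0.003459 K/W
ΣR = 0.005677 + 0.1918 + 0.003459 = 0.2009 K/W
Q = ΔT/ΣR = (1210 °C − 24.6 °C)/0.2009 = 5900 W
From the inner boundary to the magnesite brick/ceramic fibre blanket interface, ΣR_partial = 0.005677 K/W.
T_interface = T_in − Q·ΣR_partial = 1210 °C − (5900)(0.005677) = 1177 °C

T = 1177 °C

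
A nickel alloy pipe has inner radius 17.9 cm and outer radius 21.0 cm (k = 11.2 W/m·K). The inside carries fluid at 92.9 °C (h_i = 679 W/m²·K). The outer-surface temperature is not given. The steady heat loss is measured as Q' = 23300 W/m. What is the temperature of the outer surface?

Sum the resistances:
  R'_conv,in = 1/(2πr h) = 1/(2π·0.179·679) = 0.001309 m·K/W
  R'_nickel alloy = ln(0.210/0.179)/(2πk) = 0.1597/(2π·11.2) = 0.002270 m·K/W
ΣR = 0.003579 m·K/W
ΔT = Q'·ΣR = 23300 × 0.003579 = 83.39 K
Heat flows outward, so T_out = T_in − ΔT = 92.9 − 83.39 = 9.51 °C

T_out = 9.51 °C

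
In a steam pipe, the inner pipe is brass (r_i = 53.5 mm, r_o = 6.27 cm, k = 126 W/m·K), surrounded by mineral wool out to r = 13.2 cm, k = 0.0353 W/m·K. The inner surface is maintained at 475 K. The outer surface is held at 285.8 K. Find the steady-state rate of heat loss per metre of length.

Resistance network (inner→outer):
  R'_brass = ln(0.0627/0.0535)/(2πk) = 0.1587/(2π·126) = 2.004×10^-4 m·K/W
  R'_mineral wool = ln(0.132/0.0627)/(2πk) = 0.7444/(2π·0.0353) = 3.356 m·K/W
ΣR = 2.004×10^-4 + 3.356 = 3.356 m·K/W
Q' = ΔT/ΣR = (475 K − 285.8 K)/3.356 = 56.4 W/m

Q' = 56.4 W/m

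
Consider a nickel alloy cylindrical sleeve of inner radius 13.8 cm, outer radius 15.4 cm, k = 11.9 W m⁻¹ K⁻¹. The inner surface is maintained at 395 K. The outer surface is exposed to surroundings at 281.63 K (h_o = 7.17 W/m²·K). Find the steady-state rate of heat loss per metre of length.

Q' = 779 W/m

Series thermal resistances, inner to outer:
  R'_nickel alloy = ln(0.154/0.138)/(2πk) = 0.1097/(2π·11.9) = 0.001467 m·K/W
  R'_conv,out = 1/(2πr h) = 1/(2π·0.154·7.17) = 0.1441 m·K/W
ΣR = 0.001467 + 0.1441 = 0.1456 m·K/W
Q' = ΔT/ΣR = (395 K − 281.63 K)/0.1456 = 779 W/m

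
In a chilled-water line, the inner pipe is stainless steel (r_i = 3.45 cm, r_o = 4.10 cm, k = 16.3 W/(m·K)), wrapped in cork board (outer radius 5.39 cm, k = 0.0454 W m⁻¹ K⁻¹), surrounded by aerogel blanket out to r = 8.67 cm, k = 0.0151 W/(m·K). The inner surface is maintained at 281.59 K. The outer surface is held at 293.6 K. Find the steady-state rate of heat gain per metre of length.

Q' = 2.01 W/m

Series thermal resistances, inner to outer:
  R'_stainless steel = ln(0.0410/0.0345)/(2πk) = 0.1726/(2π·16.3) = 0.001685 m·K/W
  R'_cork board = ln(0.0539/0.0410)/(2πk) = 0.2736/(2π·0.0454) = 0.9590 m·K/W
  R'_aerogel blanket = ln(0.0867/0.0539)/(2πk) = 0.4753/(2π·0.0151) = 5.010 m·K/W
ΣR = 0.001685 + 0.9590 + 5.010 = 5.971 m·K/W
Q' = ΔT/ΣR = (281.59 K − 293.6 K)/5.971 = -2.01 W/m
(Negative Q' ⇒ heat flows inward; heat gain = 2.01 W/m.)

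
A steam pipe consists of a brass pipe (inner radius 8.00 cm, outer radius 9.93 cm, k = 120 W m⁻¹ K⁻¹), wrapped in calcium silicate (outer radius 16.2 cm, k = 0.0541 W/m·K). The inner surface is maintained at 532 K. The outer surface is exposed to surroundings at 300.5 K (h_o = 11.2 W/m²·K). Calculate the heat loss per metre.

Resistance network (inner→outer):
  R'_brass = ln(0.0993/0.0800)/(2πk) = 0.2161/(2π·120) = 2.866×10^-4 m·K/W
  R'_calcium silicate = ln(0.162/0.0993)/(2πk) = 0.4895/(2π·0.0541) = 1.440 m·K/W
  R'_conv,out = 1/(2πr h) = 1/(2π·0.162·11.2) = 0.08772 m·K/W
ΣR = 2.866×10^-4 + 1.440 + 0.08772 = 1.528 m·K/W
Q' = ΔT/ΣR = (532 K − 300.5 K)/1.528 = 152 W/m

Q' = 152 W/m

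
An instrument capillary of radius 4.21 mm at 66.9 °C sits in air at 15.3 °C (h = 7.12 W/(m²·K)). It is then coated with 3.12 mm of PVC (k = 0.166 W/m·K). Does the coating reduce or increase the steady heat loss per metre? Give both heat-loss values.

increases: 9.72 → 14.4 W/m

Critical radius for a cylinder: r_cr = k/h = 0.0233 m = 2.33 cm.
Outer radius after coating: r₂ = 0.00421 + 0.00312 = 0.00733 m.
Since r₁ < r_cr and r₂ ≤ r_cr, the coating moves toward the maximum at r_cr — heat loss rises.
Bare: R = 1/(2πr₁h) = 5.310 m·K/W; Q = 51.6/5.310 = 9.72 W/m.
Coated: R = R_cond + R_conv = 3.581 m·K/W; Q = 51.6/3.581 = 14.4 W/m.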